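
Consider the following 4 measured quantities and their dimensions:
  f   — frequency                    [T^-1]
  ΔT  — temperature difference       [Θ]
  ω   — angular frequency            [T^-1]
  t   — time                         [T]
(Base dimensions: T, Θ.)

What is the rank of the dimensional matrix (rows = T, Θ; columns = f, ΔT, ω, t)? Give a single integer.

2

Dimensional matrix (T×Θ by f×ΔT×ω×t):
  T: [-1  0 -1  1]
  Θ: [ 0  1  0  0]
Echelon form has 2 nonzero rows (pivots: f,ΔT)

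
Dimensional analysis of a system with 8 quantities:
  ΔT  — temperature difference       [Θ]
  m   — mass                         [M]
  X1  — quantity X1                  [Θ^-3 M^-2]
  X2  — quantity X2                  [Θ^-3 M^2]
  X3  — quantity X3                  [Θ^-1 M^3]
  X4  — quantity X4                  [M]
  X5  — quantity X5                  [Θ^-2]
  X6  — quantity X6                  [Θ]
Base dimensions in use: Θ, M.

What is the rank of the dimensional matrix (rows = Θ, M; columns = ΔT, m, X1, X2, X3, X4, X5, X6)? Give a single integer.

2

Dimensional matrix (Θ×M by ΔT×m×X1×X2×X3×X4×X5×X6):
  Θ: [ 1  0 -3 -3 -1  0 -2  1]
  M: [ 0  1 -2  2  3  1  0  0]
Row reduction gives pivot columns ΔT,m; rank = 2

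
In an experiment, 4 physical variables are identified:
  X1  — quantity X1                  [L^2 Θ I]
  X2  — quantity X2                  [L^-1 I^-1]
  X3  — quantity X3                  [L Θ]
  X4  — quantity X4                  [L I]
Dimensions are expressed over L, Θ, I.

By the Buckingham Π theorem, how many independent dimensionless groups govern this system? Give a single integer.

2

Dimensional matrix (L×Θ×I by X1×X2×X3×X4):
  L: [ 2 -1  1  1]
  Θ: [ 1  0  1  0]
  I: [ 1 -1  0  1]
RREF → pivots at {X1,X2} ⇒ r = 2
Π count = n − r = 4 − 2 = 2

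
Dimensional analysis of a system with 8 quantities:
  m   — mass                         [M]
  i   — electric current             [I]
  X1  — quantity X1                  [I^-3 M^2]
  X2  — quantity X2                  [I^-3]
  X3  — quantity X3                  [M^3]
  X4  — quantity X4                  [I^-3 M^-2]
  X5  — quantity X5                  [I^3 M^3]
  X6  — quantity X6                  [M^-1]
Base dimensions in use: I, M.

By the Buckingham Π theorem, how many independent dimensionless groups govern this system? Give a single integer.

6

Exponent matrix [I,M] × [m,i,X1,X2,X3,X4,X5,X6]:
  I: [ 0  1 -3 -3  0 -3  3  0]
  M: [ 1  0  2  0  3 -2  3 -1]
RREF → pivots at {m,i} ⇒ r = 2
8 vars − rank 2 = 6 Π groups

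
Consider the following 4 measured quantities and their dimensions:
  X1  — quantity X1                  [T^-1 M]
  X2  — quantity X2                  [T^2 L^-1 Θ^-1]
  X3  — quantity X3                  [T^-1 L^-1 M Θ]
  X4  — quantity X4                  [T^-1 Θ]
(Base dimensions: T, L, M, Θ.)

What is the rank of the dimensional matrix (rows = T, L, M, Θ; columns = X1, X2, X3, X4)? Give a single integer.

3

Exponent matrix [T,L,M,Θ] × [X1,X2,X3,X4]:
  T: [-1  2 -1 -1]
  L: [ 0 -1 -1  0]
  M: [ 1  0  1  0]
  Θ: [ 0 -1  1  1]
Echelon form has 3 nonzero rows (pivots: X1,X2,X3)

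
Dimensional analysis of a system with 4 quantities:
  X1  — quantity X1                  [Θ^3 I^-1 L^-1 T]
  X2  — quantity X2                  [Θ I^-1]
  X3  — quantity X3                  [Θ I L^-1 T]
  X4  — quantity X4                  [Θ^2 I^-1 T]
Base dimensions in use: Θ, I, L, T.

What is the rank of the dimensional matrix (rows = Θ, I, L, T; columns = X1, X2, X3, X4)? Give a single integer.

Dimensional matrix (Θ×I×L×T by X1×X2×X3×X4):
  Θ: [ 3  1  1  2]
  I: [-1 -1  1 -1]
  L: [-1  0 -1  0]
  T: [ 1  0  1  1]
RREF → pivots at {X1,X2,X4} ⇒ r = 3

3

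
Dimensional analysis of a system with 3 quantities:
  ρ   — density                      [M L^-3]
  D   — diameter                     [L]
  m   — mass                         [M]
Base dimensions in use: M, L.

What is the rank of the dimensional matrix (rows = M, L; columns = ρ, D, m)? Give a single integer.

2

Exponent matrix [M,L] × [ρ,D,m]:
  M: [ 1  0  1]
  L: [-3  1  0]
Row reduction gives pivot columns ρ,D; rank = 2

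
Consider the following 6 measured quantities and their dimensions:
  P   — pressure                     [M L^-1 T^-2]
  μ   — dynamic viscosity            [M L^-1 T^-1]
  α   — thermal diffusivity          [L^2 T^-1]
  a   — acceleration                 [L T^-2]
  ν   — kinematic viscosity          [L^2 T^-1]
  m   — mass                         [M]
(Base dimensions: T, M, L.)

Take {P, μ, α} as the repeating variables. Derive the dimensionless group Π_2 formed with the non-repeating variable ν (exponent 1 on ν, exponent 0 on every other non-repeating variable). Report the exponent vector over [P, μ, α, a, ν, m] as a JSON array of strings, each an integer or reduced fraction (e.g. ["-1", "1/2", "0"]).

["0", "0", "-1", "0", "1", "0"]

Write exponents as rows T,M,L / cols P,μ,α,a,ν,m:
  T: [-2 -1 -1 -2 -1  0]
  M: [ 1  1  0  0  0  1]
  L: [-1 -1  2  1  2  0]
RREF → pivots at {P,μ,α} ⇒ r = 3
Pivot set = {P,μ,α}, free = {a,ν,m}
RREF:
  r0: [   1    0    0  3/2    0 -3/2]
  r1: [   0    1    0 -3/2    0  5/2]
  r2: [   0    0    1  1/2    1  1/2]
Fix exponent of ν at 1, a at 0, m at 0; solve each RREF row for its pivot's exponent:
  r0: exp(P) + (0)·1 = 0 ⇒ exp(P) = 0
  r1: exp(μ) + (0)·1 = 0 ⇒ exp(μ) = 0
  r2: exp(α) + (1)·1 = 0 ⇒ exp(α) = -1
Π_2 = α^-1 · ν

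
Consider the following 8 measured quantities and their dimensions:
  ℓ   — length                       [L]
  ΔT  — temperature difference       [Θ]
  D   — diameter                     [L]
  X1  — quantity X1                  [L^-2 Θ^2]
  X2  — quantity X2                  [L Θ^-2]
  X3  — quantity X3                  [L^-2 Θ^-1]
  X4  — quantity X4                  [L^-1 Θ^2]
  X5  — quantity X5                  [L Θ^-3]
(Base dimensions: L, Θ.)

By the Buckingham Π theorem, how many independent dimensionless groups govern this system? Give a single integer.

Exponent matrix [L,Θ] × [ℓ,ΔT,D,X1,X2,X3,X4,X5]:
  L: [ 1  0  1 -2  1 -2 -1  1]
  Θ: [ 0  1  0  2 -2 -1  2 -3]
Row reduction gives pivot columns ℓ,ΔT; rank = 2
8 vars − rank 2 = 6 Π groups

6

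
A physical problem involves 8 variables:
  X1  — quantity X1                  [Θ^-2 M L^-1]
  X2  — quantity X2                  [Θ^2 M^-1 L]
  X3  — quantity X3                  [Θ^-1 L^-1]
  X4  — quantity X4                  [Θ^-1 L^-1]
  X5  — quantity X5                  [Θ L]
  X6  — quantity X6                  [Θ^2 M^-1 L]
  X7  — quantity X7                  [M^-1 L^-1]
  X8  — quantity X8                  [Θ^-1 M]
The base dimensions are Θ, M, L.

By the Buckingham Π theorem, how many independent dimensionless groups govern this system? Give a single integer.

6

Dimensional matrix (Θ×M×L by X1×X2×X3×X4×X5×X6×X7×X8):
  Θ: [-2  2 -1 -1  1  2  0 -1]
  M: [ 1 -1  0  0  0 -1 -1  1]
  L: [-1  1 -1 -1  1  1 -1  0]
Echelon form has 2 nonzero rows (pivots: X1,X3)
8 vars − rank 2 = 6 Π groups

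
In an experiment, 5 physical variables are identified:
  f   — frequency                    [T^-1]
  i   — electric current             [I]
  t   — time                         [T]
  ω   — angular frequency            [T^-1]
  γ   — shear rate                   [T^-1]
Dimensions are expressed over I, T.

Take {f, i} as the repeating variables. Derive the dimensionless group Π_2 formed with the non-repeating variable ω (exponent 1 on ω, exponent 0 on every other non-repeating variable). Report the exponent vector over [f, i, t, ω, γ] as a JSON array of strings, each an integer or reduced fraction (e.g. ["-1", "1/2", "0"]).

Write exponents as rows I,T / cols f,i,t,ω,γ:
  I: [ 0  1  0  0  0]
  T: [-1  0  1 -1 -1]
Echelon form has 2 nonzero rows (pivots: f,i)
Pivot set = {f,i}, free = {t,ω,γ}
RREF:
  r0: [   1    0   -1    1    1]
  r1: [   0    1    0    0    0]
Fix exponent of ω at 1, t at 0, γ at 0; solve each RREF row for its pivot's exponent:
  r0: exp(f) + (1)·1 = 0 ⇒ exp(f) = -1
  r1: exp(i) + (0)·1 = 0 ⇒ exp(i) = 0
Π_2 = f^-1 · ω

["-1", "0", "0", "1", "0"]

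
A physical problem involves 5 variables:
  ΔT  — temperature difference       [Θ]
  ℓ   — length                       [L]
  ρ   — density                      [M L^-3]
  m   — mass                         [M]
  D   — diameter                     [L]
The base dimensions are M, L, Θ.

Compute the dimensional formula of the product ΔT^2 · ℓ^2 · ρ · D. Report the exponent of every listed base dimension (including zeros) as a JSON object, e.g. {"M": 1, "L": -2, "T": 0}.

{"M": 1, "L": 0, "Θ": 2}

Exponent matrix [M,L,Θ] × [ΔT,ℓ,ρ,m,D]:
  M: [ 0  0  1  1  0]
  L: [ 0  1 -3  0  1]
  Θ: [ 1  0  0  0  0]
  [M]: (2)·0+(2)·0+(1)·1+(1)·0 = 1
  [L]: (2)·0+(2)·1+(1)·-3+(1)·1 = 0
  [Θ]: (2)·1+(2)·0+(1)·0+(1)·0 = 2
⇒ M Θ^2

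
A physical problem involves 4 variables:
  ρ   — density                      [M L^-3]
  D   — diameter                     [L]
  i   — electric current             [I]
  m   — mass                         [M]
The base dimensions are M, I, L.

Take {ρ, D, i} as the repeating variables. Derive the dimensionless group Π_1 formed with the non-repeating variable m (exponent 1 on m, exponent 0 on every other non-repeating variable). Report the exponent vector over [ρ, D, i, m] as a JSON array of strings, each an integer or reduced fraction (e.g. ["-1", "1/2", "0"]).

Dimensional matrix (M×I×L by ρ×D×i×m):
  M: [ 1  0  0  1]
  I: [ 0  0  1  0]
  L: [-3  1  0  0]
Echelon form has 3 nonzero rows (pivots: ρ,D,i)
Repeat: ρ,D,i; free: m
RREF:
  r0: [   1    0    0    1]
  r1: [   0    1    0    3]
  r2: [   0    0    1    0]
Fix exponent of m at 1; solve each RREF row for its pivot's exponent:
  r0: exp(ρ) + (1)·1 = 0 ⇒ exp(ρ) = -1
  r1: exp(D) + (3)·1 = 0 ⇒ exp(D) = -3
  r2: exp(i) + (0)·1 = 0 ⇒ exp(i) = 0
Π_1 = ρ^-1 · D^-3 · m

["-1", "-3", "0", "1"]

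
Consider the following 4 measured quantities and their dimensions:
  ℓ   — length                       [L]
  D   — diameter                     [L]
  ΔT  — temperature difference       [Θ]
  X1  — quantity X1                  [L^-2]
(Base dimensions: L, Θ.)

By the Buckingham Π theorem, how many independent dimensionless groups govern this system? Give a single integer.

2

Exponent matrix [L,Θ] × [ℓ,D,ΔT,X1]:
  L: [ 1  1  0 -2]
  Θ: [ 0  0  1  0]
Row reduction gives pivot columns ℓ,ΔT; rank = 2
n=4, r=2 ⇒ 2 dimensionless groups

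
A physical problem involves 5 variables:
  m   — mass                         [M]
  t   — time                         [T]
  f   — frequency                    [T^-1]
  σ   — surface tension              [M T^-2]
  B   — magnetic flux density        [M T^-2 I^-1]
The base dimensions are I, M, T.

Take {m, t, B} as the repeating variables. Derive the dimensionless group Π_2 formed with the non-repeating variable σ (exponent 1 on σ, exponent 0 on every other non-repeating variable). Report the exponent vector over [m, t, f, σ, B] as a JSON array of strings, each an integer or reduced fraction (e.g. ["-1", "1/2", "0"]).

Dimensional matrix (I×M×T by m×t×f×σ×B):
  I: [ 0  0  0  0 -1]
  M: [ 1  0  0  1  1]
  T: [ 0  1 -1 -2 -2]
Echelon form has 3 nonzero rows (pivots: m,t,B)
Pivot set = {m,t,B}, free = {f,σ}
RREF:
  r0: [   1    0    0    1    0]
  r1: [   0    1   -1   -2    0]
  r2: [   0    0    0    0    1]
Fix exponent of σ at 1, f at 0; solve each RREF row for its pivot's exponent:
  r0: exp(m) + (1)·1 = 0 ⇒ exp(m) = -1
  r1: exp(t) + (-2)·1 = 0 ⇒ exp(t) = 2
  r2: exp(B) + (0)·1 = 0 ⇒ exp(B) = 0
Π_2 = m^-1 · t^2 · σ

["-1", "2", "0", "1", "0"]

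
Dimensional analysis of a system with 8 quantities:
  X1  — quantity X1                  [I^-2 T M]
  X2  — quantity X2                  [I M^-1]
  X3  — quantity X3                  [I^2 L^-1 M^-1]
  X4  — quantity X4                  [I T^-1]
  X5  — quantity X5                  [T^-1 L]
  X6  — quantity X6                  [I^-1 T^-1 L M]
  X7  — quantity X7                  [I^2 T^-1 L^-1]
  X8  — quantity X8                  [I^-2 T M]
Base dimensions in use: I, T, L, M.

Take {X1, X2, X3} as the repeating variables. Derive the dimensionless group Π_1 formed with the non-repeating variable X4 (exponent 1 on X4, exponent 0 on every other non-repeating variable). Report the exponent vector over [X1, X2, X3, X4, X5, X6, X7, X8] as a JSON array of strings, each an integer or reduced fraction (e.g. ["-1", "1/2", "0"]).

["1", "1", "0", "1", "0", "0", "0", "0"]

Dimensional matrix (I×T×L×M by X1×X2×X3×X4×X5×X6×X7×X8):
  I: [-2  1  2  1  0 -1  2 -2]
  T: [ 1  0  0 -1 -1 -1 -1  1]
  L: [ 0  0 -1  0  1  1 -1  0]
  M: [ 1 -1 -1  0  0  1  0  1]
Echelon form has 3 nonzero rows (pivots: X1,X2,X3)
Repeat: X1,X2,X3; free: X4,X5,X6,X7,X8
RREF:
  r0: [   1    0    0   -1   -1   -1   -1    1]
  r1: [   0    1    0   -1    0   -1   -2    0]
  r2: [   0    0    1    0   -1   -1    1    0]
  r3: [   0    0    0    0    0    0    0    0]
Fix exponent of X4 at 1, X5 at 0, X6 at 0, X7 at 0, X8 at 0; solve each RREF row for its pivot's exponent:
  r0: exp(X1) + (-1)·1 = 0 ⇒ exp(X1) = 1
  r1: exp(X2) + (-1)·1 = 0 ⇒ exp(X2) = 1
  r2: exp(X3) + (0)·1 = 0 ⇒ exp(X3) = 0
Π_1 = X1 · X2 · X4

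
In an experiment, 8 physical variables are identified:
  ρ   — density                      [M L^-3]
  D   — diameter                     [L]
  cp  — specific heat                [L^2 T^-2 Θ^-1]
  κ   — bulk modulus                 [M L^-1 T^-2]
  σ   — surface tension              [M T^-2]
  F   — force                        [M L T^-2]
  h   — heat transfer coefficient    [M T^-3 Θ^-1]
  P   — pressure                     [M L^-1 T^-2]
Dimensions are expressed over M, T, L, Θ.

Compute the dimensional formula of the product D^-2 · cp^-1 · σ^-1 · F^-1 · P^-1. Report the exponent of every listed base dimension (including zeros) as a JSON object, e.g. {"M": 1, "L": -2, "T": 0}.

Write exponents as rows M,T,L,Θ / cols ρ,D,cp,κ,σ,F,h,P:
  M: [ 1  0  0  1  1  1  1  1]
  T: [ 0  0 -2 -2 -2 -2 -3 -2]
  L: [-3  1  2 -1  0  1  0 -1]
  Θ: [ 0  0 -1  0  0  0 -1  0]
  [M]: (-2)·0+(-1)·0+(-1)·1+(-1)·1+(-1)·1 = -3
  [T]: (-2)·0+(-1)·-2+(-1)·-2+(-1)·-2+(-1)·-2 = 8
  [L]: (-2)·1+(-1)·2+(-1)·0+(-1)·1+(-1)·-1 = -4
  [Θ]: (-2)·0+(-1)·-1+(-1)·0+(-1)·0+(-1)·0 = 1
⇒ M^-3 T^8 L^-4 Θ

{"M": -3, "T": 8, "L": -4, "Θ": 1}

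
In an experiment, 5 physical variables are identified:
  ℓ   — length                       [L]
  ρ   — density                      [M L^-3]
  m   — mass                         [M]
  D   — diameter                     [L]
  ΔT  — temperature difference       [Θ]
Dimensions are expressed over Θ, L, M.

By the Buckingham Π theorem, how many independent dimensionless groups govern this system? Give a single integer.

2

Exponent matrix [Θ,L,M] × [ℓ,ρ,m,D,ΔT]:
  Θ: [ 0  0  0  0  1]
  L: [ 1 -3  0  1  0]
  M: [ 0  1  1  0  0]
Row reduction gives pivot columns ℓ,ρ,ΔT; rank = 3
n=5, r=3 ⇒ 2 dimensionless groups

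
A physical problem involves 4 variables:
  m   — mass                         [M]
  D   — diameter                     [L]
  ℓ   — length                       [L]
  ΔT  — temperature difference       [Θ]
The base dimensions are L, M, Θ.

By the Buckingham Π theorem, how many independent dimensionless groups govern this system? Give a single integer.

1

Write exponents as rows L,M,Θ / cols m,D,ℓ,ΔT:
  L: [ 0  1  1  0]
  M: [ 1  0  0  0]
  Θ: [ 0  0  0  1]
RREF → pivots at {m,D,ΔT} ⇒ r = 3
4 vars − rank 3 = 1 Π group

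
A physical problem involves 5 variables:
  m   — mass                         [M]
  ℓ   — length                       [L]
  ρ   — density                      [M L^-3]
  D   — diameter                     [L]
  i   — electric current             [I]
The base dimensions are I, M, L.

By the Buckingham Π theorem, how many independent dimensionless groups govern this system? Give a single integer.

Exponent matrix [I,M,L] × [m,ℓ,ρ,D,i]:
  I: [ 0  0  0  0  1]
  M: [ 1  0  1  0  0]
  L: [ 0  1 -3  1  0]
Echelon form has 3 nonzero rows (pivots: m,ℓ,i)
Π count = n − r = 5 − 3 = 2

2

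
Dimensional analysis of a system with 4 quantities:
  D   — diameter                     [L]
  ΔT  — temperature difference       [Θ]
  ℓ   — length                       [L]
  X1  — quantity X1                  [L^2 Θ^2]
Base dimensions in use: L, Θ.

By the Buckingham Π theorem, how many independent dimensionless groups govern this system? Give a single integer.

Write exponents as rows L,Θ / cols D,ΔT,ℓ,X1:
  L: [ 1  0  1  2]
  Θ: [ 0  1  0  2]
Echelon form has 2 nonzero rows (pivots: D,ΔT)
Π count = n − r = 4 − 2 = 2

2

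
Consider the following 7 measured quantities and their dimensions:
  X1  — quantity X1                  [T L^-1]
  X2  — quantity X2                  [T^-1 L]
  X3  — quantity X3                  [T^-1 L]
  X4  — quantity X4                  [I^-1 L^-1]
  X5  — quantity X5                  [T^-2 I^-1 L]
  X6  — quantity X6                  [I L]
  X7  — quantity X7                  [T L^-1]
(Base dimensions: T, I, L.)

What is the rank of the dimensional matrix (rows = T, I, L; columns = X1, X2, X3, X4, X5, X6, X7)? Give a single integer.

2

Dimensional matrix (T×I×L by X1×X2×X3×X4×X5×X6×X7):
  T: [ 1 -1 -1  0 -2  0  1]
  I: [ 0  0  0 -1 -1  1  0]
  L: [-1  1  1 -1  1  1 -1]
Echelon form has 2 nonzero rows (pivots: X1,X4)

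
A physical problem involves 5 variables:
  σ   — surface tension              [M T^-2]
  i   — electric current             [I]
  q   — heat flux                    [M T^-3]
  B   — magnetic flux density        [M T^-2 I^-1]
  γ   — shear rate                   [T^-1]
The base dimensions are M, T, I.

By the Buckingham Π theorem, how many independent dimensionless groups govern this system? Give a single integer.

Exponent matrix [M,T,I] × [σ,i,q,B,γ]:
  M: [ 1  0  1  1  0]
  T: [-2  0 -3 -2 -1]
  I: [ 0  1  0 -1  0]
Echelon form has 3 nonzero rows (pivots: σ,i,q)
Π count = n − r = 5 − 3 = 2

2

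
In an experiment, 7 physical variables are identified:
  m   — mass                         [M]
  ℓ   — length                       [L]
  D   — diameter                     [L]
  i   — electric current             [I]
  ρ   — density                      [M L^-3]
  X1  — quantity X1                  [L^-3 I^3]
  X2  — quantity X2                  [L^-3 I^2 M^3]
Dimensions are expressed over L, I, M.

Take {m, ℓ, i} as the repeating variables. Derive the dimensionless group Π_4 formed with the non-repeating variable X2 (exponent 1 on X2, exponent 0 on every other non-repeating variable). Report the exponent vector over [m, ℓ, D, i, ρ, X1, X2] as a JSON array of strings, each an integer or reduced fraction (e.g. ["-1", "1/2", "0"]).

Exponent matrix [L,I,M] × [m,ℓ,D,i,ρ,X1,X2]:
  L: [ 0  1  1  0 -3 -3 -3]
  I: [ 0  0  0  1  0  3  2]
  M: [ 1  0  0  0  1  0  3]
Row reduction gives pivot columns m,ℓ,i; rank = 3
Pivot set = {m,ℓ,i}, free = {D,ρ,X1,X2}
RREF:
  r0: [   1    0    0    0    1    0    3]
  r1: [   0    1    1    0   -3   -3   -3]
  r2: [   0    0    0    1    0    3    2]
Fix exponent of X2 at 1, D at 0, ρ at 0, X1 at 0; solve each RREF row for its pivot's exponent:
  r0: exp(m) + (3)·1 = 0 ⇒ exp(m) = -3
  r1: exp(ℓ) + (-3)·1 = 0 ⇒ exp(ℓ) = 3
  r2: exp(i) + (2)·1 = 0 ⇒ exp(i) = -2
Π_4 = m^-3 · ℓ^3 · i^-2 · X2

["-3", "3", "0", "-2", "0", "0", "1"]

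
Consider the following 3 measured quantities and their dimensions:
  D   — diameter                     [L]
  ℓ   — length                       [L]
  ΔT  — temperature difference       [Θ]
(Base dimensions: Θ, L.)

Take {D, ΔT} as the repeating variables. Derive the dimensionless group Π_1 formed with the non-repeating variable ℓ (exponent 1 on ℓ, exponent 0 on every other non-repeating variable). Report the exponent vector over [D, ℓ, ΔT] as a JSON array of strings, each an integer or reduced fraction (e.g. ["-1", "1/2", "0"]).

["-1", "1", "0"]

Exponent matrix [Θ,L] × [D,ℓ,ΔT]:
  Θ: [ 0  0  1]
  L: [ 1  1  0]
RREF → pivots at {D,ΔT} ⇒ r = 2
Repeat: D,ΔT; free: ℓ
RREF:
  r0: [   1    1    0]
  r1: [   0    0    1]
Fix exponent of ℓ at 1; solve each RREF row for its pivot's exponent:
  r0: exp(D) + (1)·1 = 0 ⇒ exp(D) = -1
  r1: exp(ΔT) + (0)·1 = 0 ⇒ exp(ΔT) = 0
Π_1 = D^-1 · ℓ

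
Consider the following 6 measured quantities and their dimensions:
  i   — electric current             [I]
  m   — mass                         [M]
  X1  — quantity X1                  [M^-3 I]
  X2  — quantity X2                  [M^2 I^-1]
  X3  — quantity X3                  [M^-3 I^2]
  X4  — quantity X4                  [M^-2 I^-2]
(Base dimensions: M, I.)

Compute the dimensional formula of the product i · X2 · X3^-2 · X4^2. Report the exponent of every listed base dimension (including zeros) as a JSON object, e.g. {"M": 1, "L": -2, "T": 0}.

Exponent matrix [M,I] × [i,m,X1,X2,X3,X4]:
  M: [ 0  1 -3  2 -3 -2]
  I: [ 1  0  1 -1  2 -2]
  [M]: (1)·0+(1)·2+(-2)·-3+(2)·-2 = 4
  [I]: (1)·1+(1)·-1+(-2)·2+(2)·-2 = -8
⇒ M^4 I^-8

{"M": 4, "I": -8}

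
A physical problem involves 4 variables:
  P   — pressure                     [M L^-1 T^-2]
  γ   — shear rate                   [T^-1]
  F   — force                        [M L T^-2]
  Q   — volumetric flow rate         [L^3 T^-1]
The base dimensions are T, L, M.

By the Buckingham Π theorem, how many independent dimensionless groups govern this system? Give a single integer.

1

Dimensional matrix (T×L×M by P×γ×F×Q):
  T: [-2 -1 -2 -1]
  L: [-1  0  1  3]
  M: [ 1  0  1  0]
RREF → pivots at {P,γ,F} ⇒ r = 3
n=4, r=3 ⇒ 1 dimensionless group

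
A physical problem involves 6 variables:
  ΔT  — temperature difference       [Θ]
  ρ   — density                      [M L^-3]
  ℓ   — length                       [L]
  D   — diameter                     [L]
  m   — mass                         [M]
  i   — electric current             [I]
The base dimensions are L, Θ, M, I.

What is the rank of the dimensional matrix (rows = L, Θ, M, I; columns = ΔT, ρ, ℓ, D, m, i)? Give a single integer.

Write exponents as rows L,Θ,M,I / cols ΔT,ρ,ℓ,D,m,i:
  L: [ 0 -3  1  1  0  0]
  Θ: [ 1  0  0  0  0  0]
  M: [ 0  1  0  0  1  0]
  I: [ 0  0  0  0  0  1]
RREF → pivots at {ΔT,ρ,ℓ,i} ⇒ r = 4

4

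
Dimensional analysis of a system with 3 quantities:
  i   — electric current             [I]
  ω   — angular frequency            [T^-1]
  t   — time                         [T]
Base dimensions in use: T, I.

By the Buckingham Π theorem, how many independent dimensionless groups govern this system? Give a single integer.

1

Dimensional matrix (T×I by i×ω×t):
  T: [ 0 -1  1]
  I: [ 1  0  0]
Echelon form has 2 nonzero rows (pivots: i,ω)
n=3, r=2 ⇒ 1 dimensionless group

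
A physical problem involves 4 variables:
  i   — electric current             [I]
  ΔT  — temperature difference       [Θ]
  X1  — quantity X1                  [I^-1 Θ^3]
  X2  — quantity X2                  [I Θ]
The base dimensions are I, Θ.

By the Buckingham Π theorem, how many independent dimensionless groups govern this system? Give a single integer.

Dimensional matrix (I×Θ by i×ΔT×X1×X2):
  I: [ 1  0 -1  1]
  Θ: [ 0  1  3  1]
RREF → pivots at {i,ΔT} ⇒ r = 2
n=4, r=2 ⇒ 2 dimensionless groups

2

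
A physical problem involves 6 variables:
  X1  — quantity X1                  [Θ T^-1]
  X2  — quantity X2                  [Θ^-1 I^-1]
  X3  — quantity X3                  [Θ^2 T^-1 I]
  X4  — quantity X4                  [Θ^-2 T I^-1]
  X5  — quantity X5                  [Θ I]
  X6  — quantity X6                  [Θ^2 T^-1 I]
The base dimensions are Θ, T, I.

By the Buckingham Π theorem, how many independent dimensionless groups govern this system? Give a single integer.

Write exponents as rows Θ,T,I / cols X1,X2,X3,X4,X5,X6:
  Θ: [ 1 -1  2 -2  1  2]
  T: [-1  0 -1  1  0 -1]
  I: [ 0 -1  1 -1  1  1]
Echelon form has 2 nonzero rows (pivots: X1,X2)
Π count = n − r = 6 − 2 = 4

4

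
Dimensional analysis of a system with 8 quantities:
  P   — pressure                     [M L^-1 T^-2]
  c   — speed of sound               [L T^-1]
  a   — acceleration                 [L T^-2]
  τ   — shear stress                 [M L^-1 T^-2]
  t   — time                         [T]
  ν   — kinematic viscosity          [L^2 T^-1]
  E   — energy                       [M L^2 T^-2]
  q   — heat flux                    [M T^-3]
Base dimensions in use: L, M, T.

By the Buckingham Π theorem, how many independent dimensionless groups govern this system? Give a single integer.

Exponent matrix [L,M,T] × [P,c,a,τ,t,ν,E,q]:
  L: [-1  1  1 -1  0  2  2  0]
  M: [ 1  0  0  1  0  0  1  1]
  T: [-2 -1 -2 -2  1 -1 -2 -3]
Row reduction gives pivot columns P,c,a; rank = 3
n=8, r=3 ⇒ 5 dimensionless groups

5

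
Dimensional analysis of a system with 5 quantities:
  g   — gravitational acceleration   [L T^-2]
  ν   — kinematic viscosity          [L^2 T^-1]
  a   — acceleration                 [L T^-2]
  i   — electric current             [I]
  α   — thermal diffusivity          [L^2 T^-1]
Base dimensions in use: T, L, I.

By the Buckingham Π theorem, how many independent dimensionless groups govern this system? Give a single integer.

2

Dimensional matrix (T×L×I by g×ν×a×i×α):
  T: [-2 -1 -2  0 -1]
  L: [ 1  2  1  0  2]
  I: [ 0  0  0  1  0]
Row reduction gives pivot columns g,ν,i; rank = 3
Π count = n − r = 5 − 3 = 2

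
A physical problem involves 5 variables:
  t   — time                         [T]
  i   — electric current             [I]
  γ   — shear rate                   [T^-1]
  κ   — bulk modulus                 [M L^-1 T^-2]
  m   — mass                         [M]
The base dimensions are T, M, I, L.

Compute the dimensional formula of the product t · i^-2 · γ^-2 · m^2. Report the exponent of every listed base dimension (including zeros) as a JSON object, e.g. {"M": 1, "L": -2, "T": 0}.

Dimensional matrix (T×M×I×L by t×i×γ×κ×m):
  T: [ 1  0 -1 -2  0]
  M: [ 0  0  0  1  1]
  I: [ 0  1  0  0  0]
  L: [ 0  0  0 -1  0]
  [T]: (1)·1+(-2)·0+(-2)·-1+(2)·0 = 3
  [M]: (1)·0+(-2)·0+(-2)·0+(2)·1 = 2
  [I]: (1)·0+(-2)·1+(-2)·0+(2)·0 = -2
  [L]: (1)·0+(-2)·0+(-2)·0+(2)·0 = 0
⇒ T^3 M^2 I^-2

{"T": 3, "M": 2, "I": -2, "L": 0}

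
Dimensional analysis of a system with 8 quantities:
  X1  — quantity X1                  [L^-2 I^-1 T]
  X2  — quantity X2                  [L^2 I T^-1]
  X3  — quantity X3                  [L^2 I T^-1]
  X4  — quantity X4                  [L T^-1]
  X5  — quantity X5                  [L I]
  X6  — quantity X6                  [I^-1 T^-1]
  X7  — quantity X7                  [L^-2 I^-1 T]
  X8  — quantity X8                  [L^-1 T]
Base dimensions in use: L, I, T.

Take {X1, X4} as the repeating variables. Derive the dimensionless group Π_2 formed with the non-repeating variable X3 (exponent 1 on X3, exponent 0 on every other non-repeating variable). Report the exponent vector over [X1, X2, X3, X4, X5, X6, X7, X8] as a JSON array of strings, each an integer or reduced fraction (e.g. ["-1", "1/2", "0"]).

Dimensional matrix (L×I×T by X1×X2×X3×X4×X5×X6×X7×X8):
  L: [-2  2  2  1  1  0 -2 -1]
  I: [-1  1  1  0  1 -1 -1  0]
  T: [ 1 -1 -1 -1  0 -1  1  1]
Echelon form has 2 nonzero rows (pivots: X1,X4)
Repeat: X1,X4; free: X2,X3,X5,X6,X7,X8
RREF:
  r0: [   1   -1   -1    0   -1    1    1    0]
  r1: [   0    0    0    1   -1    2    0   -1]
  r2: [   0    0    0    0    0    0    0    0]
Fix exponent of X3 at 1, X2 at 0, X5 at 0, X6 at 0, X7 at 0, X8 at 0; solve each RREF row for its pivot's exponent:
  r0: exp(X1) + (-1)·1 = 0 ⇒ exp(X1) = 1
  r1: exp(X4) + (0)·1 = 0 ⇒ exp(X4) = 0
Π_2 = X1 · X3

["1", "0", "1", "0", "0", "0", "0", "0"]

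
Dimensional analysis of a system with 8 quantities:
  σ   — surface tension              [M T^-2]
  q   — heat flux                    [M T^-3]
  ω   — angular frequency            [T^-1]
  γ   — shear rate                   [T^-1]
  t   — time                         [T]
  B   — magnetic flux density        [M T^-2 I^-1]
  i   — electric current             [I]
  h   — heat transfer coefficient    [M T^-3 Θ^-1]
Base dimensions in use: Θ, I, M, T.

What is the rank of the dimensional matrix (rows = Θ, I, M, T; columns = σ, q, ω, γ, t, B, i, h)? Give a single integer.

4

Dimensional matrix (Θ×I×M×T by σ×q×ω×γ×t×B×i×h):
  Θ: [ 0  0  0  0  0  0  0 -1]
  I: [ 0  0  0  0  0 -1  1  0]
  M: [ 1  1  0  0  0  1  0  1]
  T: [-2 -3 -1 -1  1 -2  0 -3]
RREF → pivots at {σ,q,B,h} ⇒ r = 4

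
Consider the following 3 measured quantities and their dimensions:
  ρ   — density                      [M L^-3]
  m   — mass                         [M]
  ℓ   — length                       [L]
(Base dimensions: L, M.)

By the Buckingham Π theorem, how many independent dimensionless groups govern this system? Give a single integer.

Write exponents as rows L,M / cols ρ,m,ℓ:
  L: [-3  0  1]
  M: [ 1  1  0]
Row reduction gives pivot columns ρ,m; rank = 2
3 vars − rank 2 = 1 Π group

1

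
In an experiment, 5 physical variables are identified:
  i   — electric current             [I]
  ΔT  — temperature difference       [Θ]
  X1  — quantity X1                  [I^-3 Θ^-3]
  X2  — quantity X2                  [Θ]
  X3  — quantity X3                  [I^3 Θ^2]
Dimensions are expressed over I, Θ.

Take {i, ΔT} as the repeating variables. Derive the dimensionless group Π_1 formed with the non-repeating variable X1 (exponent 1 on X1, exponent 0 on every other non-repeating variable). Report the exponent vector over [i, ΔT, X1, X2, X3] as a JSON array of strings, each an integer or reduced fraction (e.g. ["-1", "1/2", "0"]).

["3", "3", "1", "0", "0"]

Write exponents as rows I,Θ / cols i,ΔT,X1,X2,X3:
  I: [ 1  0 -3  0  3]
  Θ: [ 0  1 -3  1  2]
RREF → pivots at {i,ΔT} ⇒ r = 2
Pivot set = {i,ΔT}, free = {X1,X2,X3}
RREF:
  r0: [   1    0   -3    0    3]
  r1: [   0    1   -3    1    2]
Fix exponent of X1 at 1, X2 at 0, X3 at 0; solve each RREF row for its pivot's exponent:
  r0: exp(i) + (-3)·1 = 0 ⇒ exp(i) = 3
  r1: exp(ΔT) + (-3)·1 = 0 ⇒ exp(ΔT) = 3
Π_1 = i^3 · ΔT^3 · X1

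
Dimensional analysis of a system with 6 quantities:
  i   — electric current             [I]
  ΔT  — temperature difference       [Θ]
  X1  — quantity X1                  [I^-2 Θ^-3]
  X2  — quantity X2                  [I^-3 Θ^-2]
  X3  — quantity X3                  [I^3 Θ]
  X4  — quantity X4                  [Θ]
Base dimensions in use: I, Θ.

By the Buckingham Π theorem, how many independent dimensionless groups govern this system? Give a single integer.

Exponent matrix [I,Θ] × [i,ΔT,X1,X2,X3,X4]:
  I: [ 1  0 -2 -3  3  0]
  Θ: [ 0  1 -3 -2  1  1]
RREF → pivots at {i,ΔT} ⇒ r = 2
6 vars − rank 2 = 4 Π groups

4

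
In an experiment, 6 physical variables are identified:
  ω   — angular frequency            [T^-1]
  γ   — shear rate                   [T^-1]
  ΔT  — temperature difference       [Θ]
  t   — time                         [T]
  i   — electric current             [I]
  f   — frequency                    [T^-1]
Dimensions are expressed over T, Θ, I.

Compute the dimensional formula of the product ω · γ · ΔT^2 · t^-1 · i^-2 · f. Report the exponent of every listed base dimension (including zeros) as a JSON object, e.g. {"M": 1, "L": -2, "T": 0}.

Write exponents as rows T,Θ,I / cols ω,γ,ΔT,t,i,f:
  T: [-1 -1  0  1  0 -1]
  Θ: [ 0  0  1  0  0  0]
  I: [ 0  0  0  0  1  0]
  [T]: (1)·-1+(1)·-1+(2)·0+(-1)·1+(-2)·0+(1)·-1 = -4
  [Θ]: (1)·0+(1)·0+(2)·1+(-1)·0+(-2)·0+(1)·0 = 2
  [I]: (1)·0+(1)·0+(2)·0+(-1)·0+(-2)·1+(1)·0 = -2
⇒ T^-4 Θ^2 I^-2

{"T": -4, "Θ": 2, "I": -2}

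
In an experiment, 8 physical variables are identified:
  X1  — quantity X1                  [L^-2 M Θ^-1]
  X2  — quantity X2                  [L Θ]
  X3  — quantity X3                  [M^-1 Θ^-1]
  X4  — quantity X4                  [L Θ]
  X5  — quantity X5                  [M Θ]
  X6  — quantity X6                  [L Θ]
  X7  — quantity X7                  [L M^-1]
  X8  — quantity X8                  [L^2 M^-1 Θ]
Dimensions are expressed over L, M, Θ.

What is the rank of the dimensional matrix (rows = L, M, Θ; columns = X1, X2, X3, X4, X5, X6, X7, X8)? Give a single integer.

2

Exponent matrix [L,M,Θ] × [X1,X2,X3,X4,X5,X6,X7,X8]:
  L: [-2  1  0  1  0  1  1  2]
  M: [ 1  0 -1  0  1  0 -1 -1]
  Θ: [-1  1 -1  1  1  1  0  1]
Row reduction gives pivot columns X1,X2; rank = 2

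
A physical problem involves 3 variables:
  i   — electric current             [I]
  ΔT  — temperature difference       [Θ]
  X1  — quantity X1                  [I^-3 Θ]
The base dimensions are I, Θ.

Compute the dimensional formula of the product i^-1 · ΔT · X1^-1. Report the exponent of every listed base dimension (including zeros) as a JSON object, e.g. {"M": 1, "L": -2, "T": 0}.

{"I": 2, "Θ": 0}

Dimensional matrix (I×Θ by i×ΔT×X1):
  I: [ 1  0 -3]
  Θ: [ 0  1  1]
  [I]: (-1)·1+(1)·0+(-1)·-3 = 2
  [Θ]: (-1)·0+(1)·1+(-1)·1 = 0
⇒ I^2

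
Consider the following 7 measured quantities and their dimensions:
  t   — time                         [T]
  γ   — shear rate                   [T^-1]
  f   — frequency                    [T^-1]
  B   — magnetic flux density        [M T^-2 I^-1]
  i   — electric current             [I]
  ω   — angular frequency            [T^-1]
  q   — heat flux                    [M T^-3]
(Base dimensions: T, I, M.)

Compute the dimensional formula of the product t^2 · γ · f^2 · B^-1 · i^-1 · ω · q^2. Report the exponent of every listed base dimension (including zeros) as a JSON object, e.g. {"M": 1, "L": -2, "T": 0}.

{"T": -6, "I": 0, "M": 1}

Exponent matrix [T,I,M] × [t,γ,f,B,i,ω,q]:
  T: [ 1 -1 -1 -2  0 -1 -3]
  I: [ 0  0  0 -1  1  0  0]
  M: [ 0  0  0  1  0  0  1]
  [T]: (2)·1+(1)·-1+(2)·-1+(-1)·-2+(-1)·0+(1)·-1+(2)·-3 = -6
  [I]: (2)·0+(1)·0+(2)·0+(-1)·-1+(-1)·1+(1)·0+(2)·0 = 0
  [M]: (2)·0+(1)·0+(2)·0+(-1)·1+(-1)·0+(1)·0+(2)·1 = 1
⇒ T^-6 M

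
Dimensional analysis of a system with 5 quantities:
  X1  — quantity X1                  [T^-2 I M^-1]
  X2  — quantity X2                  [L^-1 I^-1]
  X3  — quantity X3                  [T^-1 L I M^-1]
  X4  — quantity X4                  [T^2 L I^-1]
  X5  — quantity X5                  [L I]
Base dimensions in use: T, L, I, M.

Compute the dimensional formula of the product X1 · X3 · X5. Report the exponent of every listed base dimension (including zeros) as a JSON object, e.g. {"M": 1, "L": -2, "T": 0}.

{"T": -3, "L": 2, "I": 3, "M": -2}

Write exponents as rows T,L,I,M / cols X1,X2,X3,X4,X5:
  T: [-2  0 -1  2  0]
  L: [ 0 -1  1  1  1]
  I: [ 1 -1  1 -1  1]
  M: [-1  0 -1  0  0]
  [T]: (1)·-2+(1)·-1+(1)·0 = -3
  [L]: (1)·0+(1)·1+(1)·1 = 2
  [I]: (1)·1+(1)·1+(1)·1 = 3
  [M]: (1)·-1+(1)·-1+(1)·0 = -2
⇒ T^-3 L^2 I^3 M^-2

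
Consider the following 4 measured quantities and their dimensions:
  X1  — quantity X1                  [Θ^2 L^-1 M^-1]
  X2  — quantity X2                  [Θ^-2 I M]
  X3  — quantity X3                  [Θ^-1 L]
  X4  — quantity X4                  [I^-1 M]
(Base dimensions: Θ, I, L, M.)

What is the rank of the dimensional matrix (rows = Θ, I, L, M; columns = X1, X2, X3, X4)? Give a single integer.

3

Dimensional matrix (Θ×I×L×M by X1×X2×X3×X4):
  Θ: [ 2 -2 -1  0]
  I: [ 0  1  0 -1]
  L: [-1  0  1  0]
  M: [-1  1  0  1]
Row reduction gives pivot columns X1,X2,X3; rank = 3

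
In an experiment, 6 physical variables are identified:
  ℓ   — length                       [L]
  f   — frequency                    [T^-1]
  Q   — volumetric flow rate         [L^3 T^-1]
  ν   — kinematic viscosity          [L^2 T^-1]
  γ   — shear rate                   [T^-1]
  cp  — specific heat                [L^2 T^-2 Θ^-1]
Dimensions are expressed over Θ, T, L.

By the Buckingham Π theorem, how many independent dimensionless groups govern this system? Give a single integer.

3

Write exponents as rows Θ,T,L / cols ℓ,f,Q,ν,γ,cp:
  Θ: [ 0  0  0  0  0 -1]
  T: [ 0 -1 -1 -1 -1 -2]
  L: [ 1  0  3  2  0  2]
RREF → pivots at {ℓ,f,cp} ⇒ r = 3
6 vars − rank 3 = 3 Π groups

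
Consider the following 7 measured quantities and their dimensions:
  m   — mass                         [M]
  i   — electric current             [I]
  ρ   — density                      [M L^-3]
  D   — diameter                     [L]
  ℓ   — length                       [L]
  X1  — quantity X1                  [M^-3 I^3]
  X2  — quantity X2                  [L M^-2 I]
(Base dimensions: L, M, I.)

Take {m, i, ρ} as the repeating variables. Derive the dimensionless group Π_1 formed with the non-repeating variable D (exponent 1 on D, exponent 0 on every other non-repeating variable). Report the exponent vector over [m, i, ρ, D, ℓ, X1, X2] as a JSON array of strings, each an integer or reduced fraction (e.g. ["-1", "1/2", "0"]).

Exponent matrix [L,M,I] × [m,i,ρ,D,ℓ,X1,X2]:
  L: [ 0  0 -3  1  1  0  1]
  M: [ 1  0  1  0  0 -3 -2]
  I: [ 0  1  0  0  0  3  1]
Row reduction gives pivot columns m,i,ρ; rank = 3
Repeat: m,i,ρ; free: D,ℓ,X1,X2
RREF:
  r0: [   1    0    0  1/3  1/3   -3 -5/3]
  r1: [   0    1    0    0    0    3    1]
  r2: [   0    0    1 -1/3 -1/3    0 -1/3]
Fix exponent of D at 1, ℓ at 0, X1 at 0, X2 at 0; solve each RREF row for its pivot's exponent:
  r0: exp(m) + (1/3)·1 = 0 ⇒ exp(m) = -1/3
  r1: exp(i) + (0)·1 = 0 ⇒ exp(i) = 0
  r2: exp(ρ) + (-1/3)·1 = 0 ⇒ exp(ρ) = 1/3
Π_1 = m^(-1/3) · ρ^(1/3) · D

["-1/3", "0", "1/3", "1", "0", "0", "0"]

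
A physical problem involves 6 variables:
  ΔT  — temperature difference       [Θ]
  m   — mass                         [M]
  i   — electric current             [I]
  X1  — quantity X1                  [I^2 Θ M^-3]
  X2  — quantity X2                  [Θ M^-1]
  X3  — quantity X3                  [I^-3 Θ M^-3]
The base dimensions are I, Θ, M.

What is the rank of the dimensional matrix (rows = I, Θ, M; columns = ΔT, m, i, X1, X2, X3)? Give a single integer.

3

Exponent matrix [I,Θ,M] × [ΔT,m,i,X1,X2,X3]:
  I: [ 0  0  1  2  0 -3]
  Θ: [ 1  0  0  1  1  1]
  M: [ 0  1  0 -3 -1 -3]
RREF → pivots at {ΔT,m,i} ⇒ r = 3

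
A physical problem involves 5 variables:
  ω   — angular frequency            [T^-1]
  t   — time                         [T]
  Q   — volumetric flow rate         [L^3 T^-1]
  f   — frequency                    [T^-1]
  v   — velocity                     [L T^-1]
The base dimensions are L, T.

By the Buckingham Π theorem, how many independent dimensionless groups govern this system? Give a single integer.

3

Dimensional matrix (L×T by ω×t×Q×f×v):
  L: [ 0  0  3  0  1]
  T: [-1  1 -1 -1 -1]
RREF → pivots at {ω,Q} ⇒ r = 2
Π count = n − r = 5 − 2 = 3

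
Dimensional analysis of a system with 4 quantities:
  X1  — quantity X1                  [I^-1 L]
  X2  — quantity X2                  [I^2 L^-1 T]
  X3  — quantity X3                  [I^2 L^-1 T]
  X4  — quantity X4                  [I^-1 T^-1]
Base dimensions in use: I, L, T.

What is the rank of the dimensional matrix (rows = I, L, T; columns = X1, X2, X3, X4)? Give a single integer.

2

Write exponents as rows I,L,T / cols X1,X2,X3,X4:
  I: [-1  2  2 -1]
  L: [ 1 -1 -1  0]
  T: [ 0  1  1 -1]
Echelon form has 2 nonzero rows (pivots: X1,X2)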